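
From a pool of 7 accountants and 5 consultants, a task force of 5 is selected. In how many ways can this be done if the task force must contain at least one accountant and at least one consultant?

770

Unrestricted: C(12,5) = 792 ways to pick any 5 of the 12.
Selections missing a whole group: no accountants → C(5,5) = 1; no consultants → C(7,5) = 21.
Both groups omitted at once is impossible, so 792 − 22 = 770.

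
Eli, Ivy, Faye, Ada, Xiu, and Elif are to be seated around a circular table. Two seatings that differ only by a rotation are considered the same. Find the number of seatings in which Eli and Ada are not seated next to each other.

Without the restriction there are (5)! = 120 seatings.
Those with Eli next to Ada: fuse the pair into one unit and seat 5 units around a circle — 2·(4)! = 48.
Subtracting, 120 − 48 = 72.

72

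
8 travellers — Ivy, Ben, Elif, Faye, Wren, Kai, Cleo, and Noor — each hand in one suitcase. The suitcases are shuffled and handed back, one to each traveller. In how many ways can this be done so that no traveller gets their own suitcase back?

Count assignments avoiding every fixed point. For any j of the 8 travellers fixed to their own suitcase, the other 8−j can be arranged in (8−j)! ways.
By inclusion–exclusion this is Σ_{j=0}^{8} (−1)^j C(8,j)·(8−j)!.
Computing: 40320 − 40320 + 20160 − 6720 + 1680 − 336 + 56 − 8 + 1 = 14833.

14833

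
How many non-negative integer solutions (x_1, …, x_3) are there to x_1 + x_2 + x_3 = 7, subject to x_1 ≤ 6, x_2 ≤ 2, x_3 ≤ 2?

8

By stars and bars, unrestricted non-negative solutions to x_1+…+x_3 = 7 number C(7+2,2) = 36.
Subtract solutions that violate a single cap (substitute x_i' = x_i − (cap_i+1)): x_1 ≥ 7 gives C(2,2) = 1; x_2 ≥ 3 gives C(6,2) = 15; x_3 ≥ 3 gives C(6,2) = 15. Together 31.
Add back pairs where two caps are both exceeded: 0 + 0 + 3 = 3.
By inclusion–exclusion the count is 36 − 31 + 3 = 8.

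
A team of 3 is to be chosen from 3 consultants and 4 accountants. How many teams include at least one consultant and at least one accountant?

Unrestricted: C(7,3) = 35 ways to pick any 3 of the 7.
Subtract selections that omit an entire group: no consultants → C(4,3) = 4; no accountants → C(3,3) = 1.
Both groups omitted at once is impossible, so 35 − 5 = 30.

30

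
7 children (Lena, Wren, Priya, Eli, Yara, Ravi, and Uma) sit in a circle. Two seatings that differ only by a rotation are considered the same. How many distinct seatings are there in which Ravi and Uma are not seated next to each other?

480

All circular seatings of 7 people number (6)! = 720.
Those with Ravi next to Uma: fuse the pair into one unit and seat 6 units around a circle — 2·(5)! = 240.
Subtracting, 720 − 240 = 480.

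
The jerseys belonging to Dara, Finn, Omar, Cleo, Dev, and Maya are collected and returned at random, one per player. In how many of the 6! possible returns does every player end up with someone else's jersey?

265

Count assignments avoiding every fixed point. For any j of the 6 players fixed to their old jersey, the other 6−j can be arranged in (6−j)! ways.
By inclusion–exclusion this is Σ_{j=0}^{6} (−1)^j C(6,j)·(6−j)!.
Computing: 720 − 720 + 360 − 120 + 30 − 6 + 1 = 265.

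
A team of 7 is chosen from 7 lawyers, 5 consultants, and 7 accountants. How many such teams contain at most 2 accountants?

Split by how many accountants are chosen (0 through 2).
Sum: C(7,0)·C(12,7) + C(7,1)·C(12,6) + C(7,2)·C(12,5) = 792 + 6468 + 16632 = 23892.

23892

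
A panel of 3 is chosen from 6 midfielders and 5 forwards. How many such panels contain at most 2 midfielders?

Split by how many midfielders are chosen (0 through 2).
Sum: C(6,0)·C(5,3) + C(6,1)·C(5,2) + C(6,2)·C(5,1) = 10 + 60 + 75 = 145.

145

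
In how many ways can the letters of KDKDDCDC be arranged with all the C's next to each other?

105

Treat the 2 copies of C as a single block. The multiset to arrange is then {CC, D, D, D, D, K, K}, 7 items in all.
That gives (7)!/(4!·2!) = 105 arrangements.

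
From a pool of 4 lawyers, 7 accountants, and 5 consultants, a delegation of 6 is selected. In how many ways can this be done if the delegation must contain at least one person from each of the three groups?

6545

With no constraint there are C(16,6) = 8008 possible selections.
Selections missing a whole group: no lawyers → C(12,6) = 924; no accountants → C(9,6) = 84; no consultants → C(11,6) = 462.
Add back selections omitting two groups (i.e. drawn from a single group): C(4,6) + C(7,6) + C(5,6) = 7.
By inclusion–exclusion: 8008 − 1470 + 7 = 6545.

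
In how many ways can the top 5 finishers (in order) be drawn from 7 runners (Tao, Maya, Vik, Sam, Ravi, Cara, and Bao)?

2520

This is an ordered selection of 5 from 7: P(7,5).
That gives 7 × 6 × 5 × 4 × 3 = 2520.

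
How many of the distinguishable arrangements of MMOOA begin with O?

With the first slot taken by O, it remains to arrange the other 4 letters (MMOA).
Those 4 letters have M appearing twice, giving (4)!/(2!) = 12.

12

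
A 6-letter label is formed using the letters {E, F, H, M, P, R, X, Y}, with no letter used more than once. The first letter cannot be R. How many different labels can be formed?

The first letter has 8−1 = 7 choices (anything except R).
The remaining 5 letters are filled from the other 7 symbols without repetition: 7 × 6 × 5 × 4 × 3 = 2520.
Total: 7 × 2520 = 17640.

17640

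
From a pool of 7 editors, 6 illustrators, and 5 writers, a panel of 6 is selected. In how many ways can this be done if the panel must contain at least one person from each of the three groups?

15470

Unrestricted: C(18,6) = 18564 ways to pick any 6 of the 18.
Selections missing a whole group: no editors → C(11,6) = 462; no illustrators → C(12,6) = 924; no writers → C(13,6) = 1716.
Add back selections omitting two groups (i.e. drawn from a single group): C(7,6) + C(6,6) + C(5,6) = 8.
By inclusion–exclusion: 18564 − 3102 + 8 = 15470.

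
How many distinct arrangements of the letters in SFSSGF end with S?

Fix S in the last position and arrange the remaining 5 letters.
Those 5 letters have F appearing twice and S appearing twice, giving (5)!/(2!·2!) = 30.

30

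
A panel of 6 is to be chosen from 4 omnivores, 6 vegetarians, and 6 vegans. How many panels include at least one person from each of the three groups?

Unrestricted: C(16,6) = 8008 ways to pick any 6 of the 16.
Subtract selections that omit an entire group: no omnivores → C(12,6) = 924; no vegetarians → C(10,6) = 210; no vegans → C(10,6) = 210.
Add back selections omitting two groups (i.e. drawn from a single group): C(4,6) + C(6,6) + C(6,6) = 2.
By inclusion–exclusion: 8008 − 1344 + 2 = 6666.

6666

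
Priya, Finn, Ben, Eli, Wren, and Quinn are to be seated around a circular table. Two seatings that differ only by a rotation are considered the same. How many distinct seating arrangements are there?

120

Around a circle, 6 distinct people have 6!/6 = (5)! = 120 rotationally distinct seatings.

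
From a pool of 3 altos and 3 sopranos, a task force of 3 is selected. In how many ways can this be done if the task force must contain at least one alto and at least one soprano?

18

Total 3-person selections from all 6: C(6,3) = 20.
Selections missing a whole group: no altos → C(3,3) = 1; no sopranos → C(3,3) = 1.
Both groups omitted at once is impossible, so 20 − 2 = 18.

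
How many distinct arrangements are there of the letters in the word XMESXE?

180

XMESXE has 6 letters with E appearing twice and X appearing twice.
Dividing 6! = 720 by 2!·2! = 4 for the repeated letters gives 180.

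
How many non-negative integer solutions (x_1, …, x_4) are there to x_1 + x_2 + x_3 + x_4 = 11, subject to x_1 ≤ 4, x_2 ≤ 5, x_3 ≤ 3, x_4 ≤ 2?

19

By stars and bars, unrestricted non-negative solutions to x_1+…+x_4 = 11 number C(11+3,3) = 364.
Subtract solutions that violate a single cap (substitute x_i' = x_i − (cap_i+1)): x_1 ≥ 5 gives C(9,3) = 84; x_2 ≥ 6 gives C(8,3) = 56; x_3 ≥ 4 gives C(10,3) = 120; x_4 ≥ 3 gives C(11,3) = 165. Together 425.
Add back pairs where two caps are both exceeded: 1 + 10 + 20 + 4 + 10 + 35 = 80.
By inclusion–exclusion the count is 364 − 425 + 80 = 19.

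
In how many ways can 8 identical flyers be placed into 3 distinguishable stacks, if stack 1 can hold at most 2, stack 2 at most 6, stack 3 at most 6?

By stars and bars, unrestricted non-negative solutions to x_1+…+x_3 = 8 number C(8+2,2) = 45.
Subtract solutions that violate a single cap (substitute x_i' = x_i − (cap_i+1)): x_1 ≥ 3 gives C(7,2) = 21; x_2 ≥ 7 gives C(3,2) = 3; x_3 ≥ 7 gives C(3,2) = 3. Together 27.
No two caps can be exceeded simultaneously, so the pair terms are all 0.
By inclusion–exclusion the count is 45 − 27 + 0 = 18.

18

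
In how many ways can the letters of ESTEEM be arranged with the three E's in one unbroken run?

24

Treat the 3 copies of E as a single block. The multiset to arrange is then {EEE, M, S, T}, 4 items in all.
All 4 items are distinct, so there are (4)! = 24 arrangements.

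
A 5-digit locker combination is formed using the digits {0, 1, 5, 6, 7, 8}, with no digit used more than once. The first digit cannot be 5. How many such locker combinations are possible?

600

The first digit has 6−1 = 5 choices (anything except 5).
The remaining 4 digits are filled from the other 5 symbols without repetition: 5 × 4 × 3 × 2 = 120.
Total: 5 × 120 = 600.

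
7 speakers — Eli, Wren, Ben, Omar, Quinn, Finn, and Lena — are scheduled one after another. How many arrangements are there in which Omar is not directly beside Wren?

3600

There are 7! = 5040 arrangements in all. If Omar and Wren are adjacent, merging them into one block gives 2·(6)! = 1440 arrangements.
Complementary counting: 5040 − 1440 = 3600.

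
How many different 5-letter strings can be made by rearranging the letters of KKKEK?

5

The 5 letters of KKKEK have repeats: K appearing 4 times.
Dividing 5! = 120 by 4! = 24 for the repeated letters gives 5.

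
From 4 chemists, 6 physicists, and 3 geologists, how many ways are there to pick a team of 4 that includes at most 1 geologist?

Split by how many geologists are chosen (0 through 1).
Sum: C(3,0)·C(10,4) + C(3,1)·C(10,3) = 210 + 360 = 570.

570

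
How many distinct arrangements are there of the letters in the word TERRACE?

1260

TERRACE has 7 letters with E appearing twice and R appearing twice.
So there are 7! / (2!·2!) = 1260 distinguishable arrangements.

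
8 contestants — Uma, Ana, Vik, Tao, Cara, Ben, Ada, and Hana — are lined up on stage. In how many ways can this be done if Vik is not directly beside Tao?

30240

There are 8! = 40320 arrangements in all. If Vik and Tao are adjacent, merging them into one block gives 2·(7)! = 10080 arrangements.
So 40320 − 10080 = 30240 arrangements keep them apart.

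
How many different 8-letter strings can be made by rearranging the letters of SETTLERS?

SETTLERS has 8 letters with E appearing twice, S appearing twice, and T appearing twice.
So there are 8! / (2!·2!·2!) = 5040 distinguishable arrangements.

5040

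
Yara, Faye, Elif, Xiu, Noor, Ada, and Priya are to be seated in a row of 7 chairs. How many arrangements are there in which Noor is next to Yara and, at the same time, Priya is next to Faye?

Treat {Noor,Yara} as one block (2 orders) and {Priya,Faye} as another (2 orders).
That leaves 5 units to arrange: 2 × 2 × 5! = 4 × 120 = 480.

480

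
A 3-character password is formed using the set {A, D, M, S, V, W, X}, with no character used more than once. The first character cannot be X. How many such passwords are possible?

The first character has 7−1 = 6 choices (anything except X).
The remaining 2 characters are filled from the other 6 symbols without repetition: 6 × 5 = 30.
Total: 6 × 30 = 180.

180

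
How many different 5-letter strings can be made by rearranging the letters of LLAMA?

Letter multiplicities in LLAMA: A×2, L×2, M×1.
So there are 5! / (2!·2!) = 30 distinguishable arrangements.

30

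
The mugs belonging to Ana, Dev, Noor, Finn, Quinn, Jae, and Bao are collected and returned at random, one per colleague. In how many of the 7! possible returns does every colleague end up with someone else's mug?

1854

Count assignments avoiding every fixed point. For any j of the 7 colleagues fixed to their own mug, the other 7−j can be arranged in (7−j)! ways.
By inclusion–exclusion this is Σ_{j=0}^{7} (−1)^j C(7,j)·(7−j)!.
Computing: 5040 − 5040 + 2520 − 840 + 210 − 42 + 7 − 1 = 1854.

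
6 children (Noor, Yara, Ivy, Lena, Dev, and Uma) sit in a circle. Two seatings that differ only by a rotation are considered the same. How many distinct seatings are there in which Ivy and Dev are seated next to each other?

Glue Ivy and Dev into a block (2 internal orders). Seating 5 units around a circle gives (4)! arrangements.
So 2 × (4)! = 2 × 24 = 48.

48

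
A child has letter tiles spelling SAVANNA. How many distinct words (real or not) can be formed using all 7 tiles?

420

SAVANNA has 7 letters with A appearing 3 times and N appearing twice.
So there are 7! / (3!·2!) = 420 distinguishable arrangements.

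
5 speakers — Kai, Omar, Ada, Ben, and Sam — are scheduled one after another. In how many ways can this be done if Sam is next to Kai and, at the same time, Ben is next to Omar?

Treat {Sam,Kai} as one block (2 orders) and {Ben,Omar} as another (2 orders).
That leaves 3 units to arrange: 2 × 2 × 3! = 4 × 6 = 24.

24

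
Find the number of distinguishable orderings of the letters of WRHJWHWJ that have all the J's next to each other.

420

Treat the 2 copies of J as a single block. The multiset to arrange is then {JJ, H, H, R, W, W, W}, 7 items in all.
That gives (7)!/(3!·2!) = 420 arrangements.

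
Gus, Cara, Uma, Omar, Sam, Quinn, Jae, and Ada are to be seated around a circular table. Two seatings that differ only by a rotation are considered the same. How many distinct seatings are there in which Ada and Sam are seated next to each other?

1440

Treat {Ada, Sam} as one unit (2 internal orders) and seat the resulting 7 units around the table: (6)! circular arrangements.
So 2 × (6)! = 2 × 720 = 1440.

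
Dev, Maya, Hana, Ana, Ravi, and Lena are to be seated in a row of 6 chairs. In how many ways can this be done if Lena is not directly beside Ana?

There are 6! = 720 arrangements in all. If Lena and Ana are adjacent, merging them into one block gives 2·(5)! = 240 arrangements.
Complementary counting: 720 − 240 = 480.

480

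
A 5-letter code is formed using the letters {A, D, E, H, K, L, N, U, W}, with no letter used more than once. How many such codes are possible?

With no repetition, fill the 5 letters in order: 9 choices, then 8, down to 5.
That product is 9 × 8 × 7 × 6 × 5 = 15120.

15120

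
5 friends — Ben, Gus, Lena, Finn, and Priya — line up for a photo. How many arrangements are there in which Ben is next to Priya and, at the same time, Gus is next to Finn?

24

Treat {Ben,Priya} as one block (2 orders) and {Gus,Finn} as another (2 orders).
That leaves 3 units to arrange: 2 × 2 × 3! = 4 × 6 = 24.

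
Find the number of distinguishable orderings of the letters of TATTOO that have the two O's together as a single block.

20

Treat the 2 copies of O as a single block. The multiset to arrange is then {OO, A, T, T, T}, 5 items in all.
That gives (5)!/(3!) = 20 arrangements.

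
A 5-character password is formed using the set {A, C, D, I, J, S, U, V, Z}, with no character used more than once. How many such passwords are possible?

15120

With no repetition, fill the 5 characters in order: 9 choices, then 8, down to 5.
That product is 9 × 8 × 7 × 6 × 5 = 15120.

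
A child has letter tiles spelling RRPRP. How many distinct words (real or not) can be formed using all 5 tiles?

Letter multiplicities in RRPRP: P×2, R×3.
The number of distinct arrangements is 5!/(3!·2!) = 120/12 = 10.

10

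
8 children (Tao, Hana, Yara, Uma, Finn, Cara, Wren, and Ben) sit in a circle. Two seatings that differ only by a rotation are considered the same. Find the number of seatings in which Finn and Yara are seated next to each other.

1440

Glue Finn and Yara into a block (2 internal orders). Seating 7 units around a circle gives (6)! arrangements.
So 2 × (6)! = 2 × 720 = 1440.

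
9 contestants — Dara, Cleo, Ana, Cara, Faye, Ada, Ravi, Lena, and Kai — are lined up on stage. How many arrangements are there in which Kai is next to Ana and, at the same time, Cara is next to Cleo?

20160

Treat {Kai,Ana} as one block (2 orders) and {Cara,Cleo} as another (2 orders).
That leaves 7 units to arrange: 2 × 2 × 7! = 4 × 5040 = 20160.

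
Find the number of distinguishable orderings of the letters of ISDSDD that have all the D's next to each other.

Treat the 3 copies of D as a single block. The multiset to arrange is then {DDD, I, S, S}, 4 items in all.
That gives (4)!/(2!) = 12 arrangements.

12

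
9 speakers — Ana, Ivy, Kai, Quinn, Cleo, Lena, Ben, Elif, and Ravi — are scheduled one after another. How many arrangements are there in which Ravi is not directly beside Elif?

282240

Of the 9! = 362880 arrangements, those with Ravi and Elif adjacent number 2 × 8! = 80640 (treat the pair as a block with 2 internal orders).
Complementary counting: 362880 − 80640 = 282240.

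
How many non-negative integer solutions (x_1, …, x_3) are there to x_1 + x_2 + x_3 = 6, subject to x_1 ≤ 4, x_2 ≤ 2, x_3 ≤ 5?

14

Without the upper bounds there are C(8,2) = 28 ways to split 6 among 3 variables.
Subtract solutions that violate a single cap (substitute x_i' = x_i − (cap_i+1)): x_1 ≥ 5 gives C(3,2) = 3; x_2 ≥ 3 gives C(5,2) = 10; x_3 ≥ 6 gives C(2,2) = 1. Together 14.
No two caps can be exceeded simultaneously, so the pair terms are all 0.
By inclusion–exclusion the count is 28 − 14 + 0 = 14.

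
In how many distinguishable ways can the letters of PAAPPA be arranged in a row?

20

Letter multiplicities in PAAPPA: A×3, P×3.
Dividing 6! = 720 by 3!·3! = 36 for the repeated letters gives 20.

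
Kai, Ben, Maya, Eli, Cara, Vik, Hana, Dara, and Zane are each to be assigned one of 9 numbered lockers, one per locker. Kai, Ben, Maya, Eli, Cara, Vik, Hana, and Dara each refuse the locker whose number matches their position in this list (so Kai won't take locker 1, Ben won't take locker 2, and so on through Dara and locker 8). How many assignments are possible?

148329

Let Aᵢ (for 1 ≤ i ≤ 8) be the placements that put person i in their forbidden locker. Any j of these fix j positions, leaving (9−j)! ways to fill the rest, and there are C(8,j) ways to pick which j.
By inclusion–exclusion, the number of valid placements is Σ_{j=0}^{8} (−1)^j C(8,j)·(9−j)!.
Computing: 362880 − 322560 + 141120 − 40320 + 8400 − 1344 + 168 − 16 + 1 = 148329.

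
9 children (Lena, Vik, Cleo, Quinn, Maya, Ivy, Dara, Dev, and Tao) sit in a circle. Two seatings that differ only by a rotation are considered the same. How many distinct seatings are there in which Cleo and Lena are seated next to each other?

Glue Cleo and Lena into a block (2 internal orders). Seating 8 units around a circle gives (7)! arrangements.
So 2 × (7)! = 2 × 5040 = 10080.

10080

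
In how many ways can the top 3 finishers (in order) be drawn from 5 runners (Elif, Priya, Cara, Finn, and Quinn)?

This is an ordered selection of 3 from 5: P(5,3).
That gives 5 × 4 × 3 = 60.

60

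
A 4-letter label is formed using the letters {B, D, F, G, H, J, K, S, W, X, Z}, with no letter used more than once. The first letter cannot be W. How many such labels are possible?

The first letter has 11−1 = 10 choices (anything except W).
The remaining 3 letters are filled from the other 10 symbols without repetition: 10 × 9 × 8 = 720.
Total: 10 × 720 = 7200.

7200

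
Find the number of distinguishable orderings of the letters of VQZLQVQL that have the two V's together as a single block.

420

Treat the 2 copies of V as a single block. The multiset to arrange is then {VV, L, L, Q, Q, Q, Z}, 7 items in all.
That gives (7)!/(3!·2!) = 420 arrangements.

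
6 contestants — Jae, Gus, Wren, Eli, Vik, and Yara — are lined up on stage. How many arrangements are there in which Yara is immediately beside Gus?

240

Glue Yara and Gus into one block (2 internal orders), leaving 5 units to arrange in a row.
That gives 2 × 5! = 2 × 120 = 240.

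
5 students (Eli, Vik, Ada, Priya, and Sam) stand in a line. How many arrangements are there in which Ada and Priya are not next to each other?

There are 5! = 120 arrangements in all. If Ada and Priya are adjacent, merging them into one block gives 2·(4)! = 48 arrangements.
Complementary counting: 120 − 48 = 72.

72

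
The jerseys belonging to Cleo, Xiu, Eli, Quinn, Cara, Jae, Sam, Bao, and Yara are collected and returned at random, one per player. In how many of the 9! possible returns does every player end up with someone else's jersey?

133496

This is the derangement count D_9: permutations of 9 items with no fixed point.
By inclusion–exclusion this is Σ_{j=0}^{9} (−1)^j C(9,j)·(9−j)!.
Computing: 362880 − 362880 + 181440 − 60480 + 15120 − 3024 + 504 − 72 + 9 − 1 = 133496.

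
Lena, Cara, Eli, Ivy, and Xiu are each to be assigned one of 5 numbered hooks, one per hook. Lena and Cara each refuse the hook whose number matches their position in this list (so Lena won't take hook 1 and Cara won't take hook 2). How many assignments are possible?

Let Aᵢ (for i ∈ {1, 2}) be the placements that put person i in their forbidden hook. Any j of these fix j positions, leaving (5−j)! ways to fill the rest, and there are C(2,j) ways to pick which j.
By inclusion–exclusion, the number of valid placements is Σ_{j=0}^{2} (−1)^j C(2,j)·(5−j)!.
Computing: 120 − 48 + 6 = 78.

78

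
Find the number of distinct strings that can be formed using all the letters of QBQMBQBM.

QBQMBQBM has 8 letters with B appearing 3 times, M appearing twice, and Q appearing 3 times.
The number of distinct arrangements is 8!/(3!·3!·2!) = 40320/72 = 560.

560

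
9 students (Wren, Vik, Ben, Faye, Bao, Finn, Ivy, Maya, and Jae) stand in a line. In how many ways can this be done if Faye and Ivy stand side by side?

Glue Faye and Ivy into one block (2 internal orders), leaving 8 units to arrange in a row.
That gives 2 × 8! = 2 × 40320 = 80640.

80640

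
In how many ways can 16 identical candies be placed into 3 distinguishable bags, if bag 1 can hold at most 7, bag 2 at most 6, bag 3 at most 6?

By stars and bars, unrestricted non-negative solutions to x_1+…+x_3 = 16 number C(16+2,2) = 153.
Subtract solutions that violate a single cap (substitute x_i' = x_i − (cap_i+1)): x_1 ≥ 8 gives C(10,2) = 45; x_2 ≥ 7 gives C(11,2) = 55; x_3 ≥ 7 gives C(11,2) = 55. Together 155.
Add back pairs where two caps are both exceeded: 3 + 3 + 6 = 12.
By inclusion–exclusion the count is 153 − 155 + 12 = 10.

10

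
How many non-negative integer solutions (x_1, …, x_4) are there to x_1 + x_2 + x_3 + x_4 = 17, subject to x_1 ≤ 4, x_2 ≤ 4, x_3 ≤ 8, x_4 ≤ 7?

76

Ignoring the caps, the number of non-negative solutions to x_1+…+x_4 = 17 is C(20,3) = 1140.
Subtract solutions that violate a single cap (substitute x_i' = x_i − (cap_i+1)): x_1 ≥ 5 gives C(15,3) = 455; x_2 ≥ 5 gives C(15,3) = 455; x_3 ≥ 9 gives C(11,3) = 165; x_4 ≥ 8 gives C(12,3) = 220. Together 1295.
Add back pairs where two caps are both exceeded: 120 + 20 + 35 + 20 + 35 + 1 = 231.
By inclusion–exclusion the count is 1140 − 1295 + 231 = 76.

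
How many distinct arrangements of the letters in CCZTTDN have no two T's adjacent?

900

There are 7!/(2!·2!) = 1260 arrangements of CCZTTDN in total.
Arrangements with the T's together: treat TT as one letter, giving (6)!/(2!) = 360.
Hence 1260 − 360 = 900.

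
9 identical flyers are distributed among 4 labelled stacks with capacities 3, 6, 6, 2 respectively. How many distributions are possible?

By stars and bars, unrestricted non-negative solutions to x_1+…+x_4 = 9 number C(9+3,3) = 220.
Subtract solutions that violate a single cap (substitute x_i' = x_i − (cap_i+1)): x_1 ≥ 4 gives C(8,3) = 56; x_2 ≥ 7 gives C(5,3) = 10; x_3 ≥ 7 gives C(5,3) = 10; x_4 ≥ 3 gives C(9,3) = 84. Together 160.
Add back pairs where two caps are both exceeded: 0 + 0 + 10 + 0 + 0 + 0 = 10.
By inclusion–exclusion the count is 220 − 160 + 10 = 70.

70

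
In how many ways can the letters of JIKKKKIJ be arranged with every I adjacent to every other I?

Treat the 2 copies of I as a single block. The multiset to arrange is then {II, J, J, K, K, K, K}, 7 items in all.
That gives (7)!/(4!·2!) = 105 arrangements.

105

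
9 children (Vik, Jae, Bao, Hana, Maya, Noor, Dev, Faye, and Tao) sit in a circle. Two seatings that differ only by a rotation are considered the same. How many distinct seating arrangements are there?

40320

Around a circle, 9 distinct people have 9!/9 = (8)! = 40320 rotationally distinct seatings.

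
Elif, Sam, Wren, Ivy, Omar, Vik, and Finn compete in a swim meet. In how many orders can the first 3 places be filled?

There are 7 choices for 1st place, 6 for 2nd, and 5 for 3rd.
That gives 7 × 6 × 5 = 210.

210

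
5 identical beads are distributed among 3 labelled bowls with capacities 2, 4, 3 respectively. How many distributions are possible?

11

Ignoring the caps, the number of non-negative solutions to x_1+…+x_3 = 5 is C(7,2) = 21.
Subtract solutions that violate a single cap (substitute x_i' = x_i − (cap_i+1)): x_1 ≥ 3 gives C(4,2) = 6; x_2 ≥ 5 gives C(2,2) = 1; x_3 ≥ 4 gives C(3,2) = 3. Together 10.
No two caps can be exceeded simultaneously, so the pair terms are all 0.
By inclusion–exclusion the count is 21 − 10 + 0 = 11.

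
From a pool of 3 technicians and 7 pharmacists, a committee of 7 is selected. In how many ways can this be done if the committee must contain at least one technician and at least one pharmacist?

119

With no constraint there are C(10,7) = 120 possible selections.
Selections missing a whole group: no technicians → C(7,7) = 1; no pharmacists → C(3,7) = 0.
Both groups omitted at once is impossible, so 120 − 1 = 119.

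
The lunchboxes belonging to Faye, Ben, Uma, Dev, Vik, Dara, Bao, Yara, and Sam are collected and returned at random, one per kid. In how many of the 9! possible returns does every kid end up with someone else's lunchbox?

133496

This is the derangement count D_9: permutations of 9 items with no fixed point.
By inclusion–exclusion this is Σ_{j=0}^{9} (−1)^j C(9,j)·(9−j)!.
Computing: 362880 − 362880 + 181440 − 60480 + 15120 − 3024 + 504 − 72 + 9 − 1 = 133496.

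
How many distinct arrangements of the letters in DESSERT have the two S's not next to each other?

900

There are 7!/(2!·2!) = 1260 arrangements of DESSERT in total.
Arrangements with the S's together: treat SS as one letter, giving (6)!/(2!) = 360.
Subtracting, 1260 − 360 = 900 arrangements keep the S's apart.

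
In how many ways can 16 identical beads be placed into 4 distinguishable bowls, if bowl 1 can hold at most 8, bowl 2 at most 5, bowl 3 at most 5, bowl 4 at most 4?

By stars and bars, unrestricted non-negative solutions to x_1+…+x_4 = 16 number C(16+3,3) = 969.
Subtract solutions that violate a single cap (substitute x_i' = x_i − (cap_i+1)): x_1 ≥ 9 gives C(10,3) = 120; x_2 ≥ 6 gives C(13,3) = 286; x_3 ≥ 6 gives C(13,3) = 286; x_4 ≥ 5 gives C(14,3) = 364. Together 1056.
Add back pairs where two caps are both exceeded: 4 + 4 + 10 + 35 + 56 + 56 = 165.
By inclusion–exclusion the count is 969 − 1056 + 165 = 78.

78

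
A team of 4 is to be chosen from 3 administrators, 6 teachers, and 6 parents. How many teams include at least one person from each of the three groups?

648

With no constraint there are C(15,4) = 1365 possible selections.
Subtract selections that omit an entire group: no administrators → C(12,4) = 495; no teachers → C(9,4) = 126; no parents → C(9,4) = 126.
Add back selections omitting two groups (i.e. drawn from a single group): C(3,4) + C(6,4) + C(6,4) = 30.
By inclusion–exclusion: 1365 − 747 + 30 = 648.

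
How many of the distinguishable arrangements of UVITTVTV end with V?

Fix V in the last position and arrange the remaining 7 letters.
Those 7 letters have T appearing 3 times and V appearing twice, giving (7)!/(3!·2!) = 420.

420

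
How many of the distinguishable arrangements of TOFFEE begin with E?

60

Fix E in the first position and arrange the remaining 5 letters.
Those 5 letters have F appearing twice, giving (5)!/(2!) = 60.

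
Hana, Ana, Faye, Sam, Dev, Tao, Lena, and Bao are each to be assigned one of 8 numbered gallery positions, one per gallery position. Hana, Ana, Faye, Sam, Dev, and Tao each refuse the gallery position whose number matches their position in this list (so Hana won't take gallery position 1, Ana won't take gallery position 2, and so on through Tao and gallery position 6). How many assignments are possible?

Let Aᵢ (for 1 ≤ i ≤ 6) be the placements that put person i in their forbidden gallery position. Any j of these fix j positions, leaving (8−j)! ways to fill the rest, and there are C(6,j) ways to pick which j.
By inclusion–exclusion, the number of valid placements is Σ_{j=0}^{6} (−1)^j C(6,j)·(8−j)!.
Computing: 40320 − 30240 + 10800 − 2400 + 360 − 36 + 2 = 18806.

18806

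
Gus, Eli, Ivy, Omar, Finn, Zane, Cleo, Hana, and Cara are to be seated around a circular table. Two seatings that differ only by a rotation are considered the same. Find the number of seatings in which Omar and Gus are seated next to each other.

10080

Glue Omar and Gus into a block (2 internal orders). Seating 8 units around a circle gives (7)! arrangements.
So 2 × (7)! = 2 × 5040 = 10080.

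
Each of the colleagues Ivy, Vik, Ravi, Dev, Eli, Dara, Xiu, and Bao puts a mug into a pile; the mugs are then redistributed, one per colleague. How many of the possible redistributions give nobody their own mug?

14833

This is the derangement count D_8: permutations of 8 items with no fixed point.
By inclusion–exclusion this is Σ_{j=0}^{8} (−1)^j C(8,j)·(8−j)!.
Computing: 40320 − 40320 + 20160 − 6720 + 1680 − 336 + 56 − 8 + 1 = 14833.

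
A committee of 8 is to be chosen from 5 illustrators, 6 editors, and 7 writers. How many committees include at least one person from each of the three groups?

41811

Total 8-person selections from all 18: C(18,8) = 43758.
Subtract selections that omit an entire group: no illustrators → C(13,8) = 1287; no editors → C(12,8) = 495; no writers → C(11,8) = 165.
Add back selections omitting two groups (i.e. drawn from a single group): C(5,8) + C(6,8) + C(7,8) = 0.
By inclusion–exclusion: 43758 − 1947 + 0 = 41811.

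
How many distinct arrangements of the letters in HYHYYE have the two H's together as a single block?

Treat the 2 copies of H as a single block. The multiset to arrange is then {HH, E, Y, Y, Y}, 5 items in all.
That gives (5)!/(3!) = 20 arrangements.

20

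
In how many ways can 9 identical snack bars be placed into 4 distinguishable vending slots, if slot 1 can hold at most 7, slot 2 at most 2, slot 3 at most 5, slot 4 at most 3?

67

By stars and bars, unrestricted non-negative solutions to x_1+…+x_4 = 9 number C(9+3,3) = 220.
Subtract solutions that violate a single cap (substitute x_i' = x_i − (cap_i+1)): x_1 ≥ 8 gives C(4,3) = 4; x_2 ≥ 3 gives C(9,3) = 84; x_3 ≥ 6 gives C(6,3) = 20; x_4 ≥ 4 gives C(8,3) = 56. Together 164.
Add back pairs where two caps are both exceeded: 0 + 0 + 0 + 1 + 10 + 0 = 11.
By inclusion–exclusion the count is 220 − 164 + 11 = 67.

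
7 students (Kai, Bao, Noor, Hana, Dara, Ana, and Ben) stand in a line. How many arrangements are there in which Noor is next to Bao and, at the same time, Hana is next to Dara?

Treat {Noor,Bao} as one block (2 orders) and {Hana,Dara} as another (2 orders).
That leaves 5 units to arrange: 2 × 2 × 5! = 4 × 120 = 480.

480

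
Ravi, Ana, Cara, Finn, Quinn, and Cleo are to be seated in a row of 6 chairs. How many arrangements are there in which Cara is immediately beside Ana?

Place the 4 others and the Cara-Ana pair as 5 objects in a line; the pair has 2 internal arrangements.
That gives 2 × 5! = 2 × 120 = 240.

240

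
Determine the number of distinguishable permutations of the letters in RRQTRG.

RRQTRG has 6 letters with R appearing 3 times.
The number of distinct arrangements is 6!/(3!) = 720/6 = 120.

120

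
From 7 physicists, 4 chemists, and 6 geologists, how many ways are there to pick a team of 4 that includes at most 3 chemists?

Split by how many chemists are chosen (0 through 3).
Sum: C(4,0)·C(13,4) + C(4,1)·C(13,3) + C(4,2)·C(13,2) + C(4,3)·C(13,1) = 715 + 1144 + 468 + 52 = 2379.

2379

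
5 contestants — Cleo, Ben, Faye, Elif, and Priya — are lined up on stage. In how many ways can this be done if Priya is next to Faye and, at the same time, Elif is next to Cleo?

Treat {Priya,Faye} as one block (2 orders) and {Elif,Cleo} as another (2 orders).
That leaves 3 units to arrange: 2 × 2 × 3! = 4 × 6 = 24.

24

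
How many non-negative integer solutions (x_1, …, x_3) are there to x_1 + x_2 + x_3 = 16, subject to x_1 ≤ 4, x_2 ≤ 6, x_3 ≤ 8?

By stars and bars, unrestricted non-negative solutions to x_1+…+x_3 = 16 number C(16+2,2) = 153.
Subtract solutions that violate a single cap (substitute x_i' = x_i − (cap_i+1)): x_1 ≥ 5 gives C(13,2) = 78; x_2 ≥ 7 gives C(11,2) = 55; x_3 ≥ 9 gives C(9,2) = 36. Together 169.
Add back pairs where two caps are both exceeded: 15 + 6 + 1 = 22.
By inclusion–exclusion the count is 153 − 169 + 22 = 6.

6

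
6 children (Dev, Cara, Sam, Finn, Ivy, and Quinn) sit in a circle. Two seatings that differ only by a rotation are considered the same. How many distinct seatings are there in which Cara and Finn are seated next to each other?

48

Glue Cara and Finn into a block (2 internal orders). Seating 5 units around a circle gives (4)! arrangements.
So 2 × (4)! = 2 × 24 = 48.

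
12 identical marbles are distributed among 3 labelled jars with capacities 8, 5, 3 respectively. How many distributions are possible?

Ignoring the caps, the number of non-negative solutions to x_1+…+x_3 = 12 is C(14,2) = 91.
Subtract solutions that violate a single cap (substitute x_i' = x_i − (cap_i+1)): x_1 ≥ 9 gives C(5,2) = 10; x_2 ≥ 6 gives C(8,2) = 28; x_3 ≥ 4 gives C(10,2) = 45. Together 83.
Add back pairs where two caps are both exceeded: 0 + 0 + 6 = 6.
By inclusion–exclusion the count is 91 − 83 + 6 = 14.

14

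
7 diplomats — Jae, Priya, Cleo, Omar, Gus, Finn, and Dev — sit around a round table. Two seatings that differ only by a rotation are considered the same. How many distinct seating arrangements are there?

Fix one person's seat to break rotational symmetry; the remaining 6 people can be arranged in (6)! = 720 ways.

720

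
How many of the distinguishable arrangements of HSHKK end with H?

With the last slot taken by H, it remains to arrange the other 4 letters (SHKK).
Those 4 letters have K appearing twice, giving (4)!/(2!) = 12.

12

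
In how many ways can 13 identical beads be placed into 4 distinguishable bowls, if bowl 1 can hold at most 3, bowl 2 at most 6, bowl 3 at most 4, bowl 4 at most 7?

By stars and bars, unrestricted non-negative solutions to x_1+…+x_4 = 13 number C(13+3,3) = 560.
Subtract solutions that violate a single cap (substitute x_i' = x_i − (cap_i+1)): x_1 ≥ 4 gives C(12,3) = 220; x_2 ≥ 7 gives C(9,3) = 84; x_3 ≥ 5 gives C(11,3) = 165; x_4 ≥ 8 gives C(8,3) = 56. Together 525.
Add back pairs where two caps are both exceeded: 10 + 35 + 4 + 4 + 0 + 1 = 54.
By inclusion–exclusion the count is 560 − 525 + 54 = 89.

89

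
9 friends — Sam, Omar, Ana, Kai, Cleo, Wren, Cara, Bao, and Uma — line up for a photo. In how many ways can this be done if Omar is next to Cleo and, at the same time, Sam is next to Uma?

20160

Treat {Omar,Cleo} as one block (2 orders) and {Sam,Uma} as another (2 orders).
That leaves 7 units to arrange: 2 × 2 × 7! = 4 × 5040 = 20160.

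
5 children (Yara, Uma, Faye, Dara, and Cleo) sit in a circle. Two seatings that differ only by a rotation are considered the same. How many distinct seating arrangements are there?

Around a circle, 5 distinct people have 5!/5 = (4)! = 24 rotationally distinct seatings.

24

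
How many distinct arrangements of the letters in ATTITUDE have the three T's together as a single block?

720

Treat the 3 copies of T as a single block. The multiset to arrange is then {TTT, A, D, E, I, U}, 6 items in all.
All 6 items are distinct, so there are (6)! = 720 arrangements.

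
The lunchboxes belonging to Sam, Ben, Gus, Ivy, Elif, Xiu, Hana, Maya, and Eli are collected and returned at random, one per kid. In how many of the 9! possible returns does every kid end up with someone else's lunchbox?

This is the derangement count D_9: permutations of 9 items with no fixed point.
By inclusion–exclusion this is Σ_{j=0}^{9} (−1)^j C(9,j)·(9−j)!.
Computing: 362880 − 362880 + 181440 − 60480 + 15120 − 3024 + 504 − 72 + 9 − 1 = 133496.

133496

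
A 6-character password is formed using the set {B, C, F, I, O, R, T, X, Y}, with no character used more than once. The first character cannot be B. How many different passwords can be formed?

The first character has 9−1 = 8 choices (anything except B).
The remaining 5 characters are filled from the other 8 symbols without repetition: 8 × 7 × 6 × 5 × 4 = 6720.
Total: 8 × 6720 = 53760.

53760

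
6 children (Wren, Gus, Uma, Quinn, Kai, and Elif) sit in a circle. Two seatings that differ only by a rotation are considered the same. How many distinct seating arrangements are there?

120

Around a circle, 6 distinct people have 6!/6 = (5)! = 120 rotationally distinct seatings.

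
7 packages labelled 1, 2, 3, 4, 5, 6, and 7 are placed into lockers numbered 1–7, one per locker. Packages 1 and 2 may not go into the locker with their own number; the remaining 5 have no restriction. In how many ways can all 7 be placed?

Let Aᵢ (for i ∈ {1, 2}) be the placements that put package i in its forbidden locker. Any j of these fix j positions, leaving (7−j)! ways to fill the rest, and there are C(2,j) ways to pick which j.
By inclusion–exclusion, the number of valid placements is Σ_{j=0}^{2} (−1)^j C(2,j)·(7−j)!.
Computing: 5040 − 1440 + 120 = 3720.

3720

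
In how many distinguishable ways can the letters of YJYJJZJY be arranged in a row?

YJYJJZJY has 8 letters with J appearing 4 times and Y appearing 3 times.
The number of distinct arrangements is 8!/(4!·3!) = 40320/144 = 280.

280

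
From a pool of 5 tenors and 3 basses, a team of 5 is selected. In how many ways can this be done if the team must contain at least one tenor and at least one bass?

55

Total 5-person selections from all 8: C(8,5) = 56.
Subtract selections that omit an entire group: no tenors → C(3,5) = 0; no basses → C(5,5) = 1.
Both groups omitted at once is impossible, so 56 − 1 = 55.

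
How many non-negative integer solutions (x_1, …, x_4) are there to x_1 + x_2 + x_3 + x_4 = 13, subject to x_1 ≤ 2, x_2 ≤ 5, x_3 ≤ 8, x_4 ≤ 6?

95

Ignoring the caps, the number of non-negative solutions to x_1+…+x_4 = 13 is C(16,3) = 560.
Subtract solutions that violate a single cap (substitute x_i' = x_i − (cap_i+1)): x_1 ≥ 3 gives C(13,3) = 286; x_2 ≥ 6 gives C(10,3) = 120; x_3 ≥ 9 gives C(7,3) = 35; x_4 ≥ 7 gives C(9,3) = 84. Together 525.
Add back pairs where two caps are both exceeded: 35 + 4 + 20 + 0 + 1 + 0 = 60.
By inclusion–exclusion the count is 560 − 525 + 60 = 95.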